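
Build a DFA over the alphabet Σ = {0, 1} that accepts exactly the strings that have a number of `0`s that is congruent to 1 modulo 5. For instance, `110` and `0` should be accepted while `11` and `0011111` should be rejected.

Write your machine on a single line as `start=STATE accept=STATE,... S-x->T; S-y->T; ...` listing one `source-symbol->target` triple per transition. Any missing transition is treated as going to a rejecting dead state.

Keep the running count of `0`s modulo 5: each `0` advances along the cycle S0 → S1 → S2 → S3 → S4 → S0 while other symbols loop. Accept at S1.
With 5 states:
        0   1  
>  S0   S1  S0 
 * S1   S2  S1 
   S2   S3  S2 
   S3   S4  S3 
   S4   S0  S4 
(> = start, * = accepting)

start=S0; accept=S1; S0-0->S1; S0-1->S0; S1-0->S2; S1-1->S1; S2-0->S3; S2-1->S2; S3-0->S4; S3-1->S3; S4-0->S0; S4-1->S4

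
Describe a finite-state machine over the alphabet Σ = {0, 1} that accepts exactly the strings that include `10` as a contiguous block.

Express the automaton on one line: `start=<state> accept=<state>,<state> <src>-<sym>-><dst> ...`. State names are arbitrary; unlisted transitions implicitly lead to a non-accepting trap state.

Track how much of `10` has been matched so far: state s0 is no progress, s2 is the absorbing accept state reached once `10` has occurred. Intermediate states record partial matches; on a mismatch, fall back to the longest reusable overlap.
With 3 states:
        0   1  
>  s0   s0  s1 
   s1   s2  s1 
 * s2   s2  s2 
(> = start, * = accepting)

start=s0 accept=s2 s0-0->s0 s0-1->s1 s1-0->s2 s1-1->s1 s2-0->s2 s2-1->s2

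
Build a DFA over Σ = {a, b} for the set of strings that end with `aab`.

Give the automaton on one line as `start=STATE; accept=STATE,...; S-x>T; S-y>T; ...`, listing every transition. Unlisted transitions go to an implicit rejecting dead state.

start=S0; accept=S3; S0-a>S1; S0-b>S0; S1-a>S2; S1-b>S0; S2-a>S2; S2-b>S3; S3-a>S1; S3-b>S0

Let each state record the length of the longest suffix of the input read so far that is also a prefix of `aab`. S1 means the last symbol is `a`; S2 means the last 2 symbols are `aa`; S3 means the last 3 symbols are `aab`. Accept only at S3, where the string currently ends in `aab`.
With 4 states:
        a   b  
>  S0   S1  S0 
   S1   S2  S0 
   S2   S2  S3 
 * S3   S1  S0 
(> = start, * = accepting)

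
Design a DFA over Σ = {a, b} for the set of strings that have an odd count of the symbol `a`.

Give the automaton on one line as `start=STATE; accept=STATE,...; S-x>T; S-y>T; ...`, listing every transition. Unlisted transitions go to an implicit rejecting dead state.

The only thing that matters is how many `a`s have appeared, reduced mod 2. Use one state per residue: s0 for 0, …, s1 for 1. Reading `a` moves to the next residue; anything else stays put. s1 is accepting.
2 states suffice.
        a   b  
>  s0   s1  s0 
 * s1   s0  s1 
(> = start, * = accepting)

start=s0; accept=s1; s0-a>s1; s0-b>s0; s1-a>s0; s1-b>s1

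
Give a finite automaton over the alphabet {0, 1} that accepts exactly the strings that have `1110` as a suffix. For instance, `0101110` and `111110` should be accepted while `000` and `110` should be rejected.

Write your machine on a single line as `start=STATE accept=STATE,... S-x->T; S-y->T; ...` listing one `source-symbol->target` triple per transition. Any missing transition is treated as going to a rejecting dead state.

Let each state record the length of the longest suffix of the input read so far that is also a prefix of `1110`. q1 means the last symbol is `1`; q2 means the last 2 symbols are `11`; q3 means the last 3 symbols are `111`; q4 means the last 4 symbols are `1110`. Accept only at q4, where the string currently ends in `1110`.
5 states suffice.
        0   1  
>  q0   q0  q1 
   q1   q0  q2 
   q2   q0  q3 
   q3   q4  q3 
 * q4   q0  q1 
(> = start, * = accepting)

start=q0; accept=q4; q0-0->q0; q0-1->q1; q1-0->q0; q1-1->q2; q2-0->q0; q2-1->q3; q3-0->q4; q3-1->q3; q4-0->q0; q4-1->q1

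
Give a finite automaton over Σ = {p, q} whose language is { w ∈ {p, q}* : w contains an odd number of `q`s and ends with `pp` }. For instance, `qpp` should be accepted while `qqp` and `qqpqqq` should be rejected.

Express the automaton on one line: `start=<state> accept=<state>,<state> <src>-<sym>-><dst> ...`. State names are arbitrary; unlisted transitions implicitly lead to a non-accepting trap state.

start=A accept=F A-p->B A-q->C B-p->D B-q->C C-p->E C-q->A D-p->D D-q->C E-p->F E-q->A F-p->F F-q->A

Handle the two conditions separately and then intersect. One (2 states) tracks the count of `q`s modulo 2; the other (3 states) tracks how much of the suffix `pp` has currently been matched. Each combined state is a pair, one component from each; accept when both components accept.
A 6-state machine:
       p  q 
>  A   B  C 
   B   D  C 
   C   E  A 
   D   D  C 
   E   F  A 
 * F   F  A 
(> = start, * = accepting)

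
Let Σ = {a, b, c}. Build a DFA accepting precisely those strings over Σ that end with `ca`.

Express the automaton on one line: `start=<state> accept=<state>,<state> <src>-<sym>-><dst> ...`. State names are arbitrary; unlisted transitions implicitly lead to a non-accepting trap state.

start=q0 accept=q2 q0-a->q0 q0-b->q0 q0-c->q1 q1-a->q2 q1-b->q0 q1-c->q1 q2-a->q0 q2-b->q0 q2-c->q1

Let each state record the length of the longest suffix of the input read so far that is also a prefix of `ca`. q1 means the last symbol is `c`; q2 means the last 2 symbols are `ca`. Accept only at q2, where the string currently ends in `ca`.
A 3-state machine:
        a   b   c  
>  q0   q0  q0  q1 
   q1   q2  q0  q1 
 * q2   q0  q0  q1 
(> = start, * = accepting)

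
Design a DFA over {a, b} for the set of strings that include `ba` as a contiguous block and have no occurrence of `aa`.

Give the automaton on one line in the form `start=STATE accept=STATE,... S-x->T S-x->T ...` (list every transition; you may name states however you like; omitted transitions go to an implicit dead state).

start=q0 accept=q4,q7 q0-a->q1 q0-b->q2 q1-a->q3 q1-b->q2 q2-a->q4 q2-b->q2 q3-a->q3 q3-b->q5 q4-a->q6 q4-b->q7 q5-a->q6 q5-b->q5 q6-a->q6 q6-b->q6 q7-a->q4 q7-b->q7

Run two small machines in parallel and take their product. The first has 3 states tracking whether and how much of `ba` has been seen; the second has 3 states tracking partial matches of the forbidden pattern `aa`. A product state is a pair (one from each), accepting exactly when both do.
        a   b  
>  q0   q1  q2 
   q1   q3  q2 
   q2   q4  q2 
   q3   q3  q5 
 * q4   q6  q7 
   q5   q6  q5 
   q6   q6  q6 
 * q7   q4  q7 
(> = start, * = accepting)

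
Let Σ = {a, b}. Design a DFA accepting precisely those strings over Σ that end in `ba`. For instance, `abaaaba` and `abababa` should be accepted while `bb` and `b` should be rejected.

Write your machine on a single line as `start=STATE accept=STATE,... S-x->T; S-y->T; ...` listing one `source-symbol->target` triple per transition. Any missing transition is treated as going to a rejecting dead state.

Let each state record the length of the longest suffix of the input read so far that is also a prefix of `ba`. q1 means the last symbol is `b`; q2 means the last 2 symbols are `ba`. Accept only at q2, where the string currently ends in `ba`.
A 3-state machine:
        a   b  
>  q0   q0  q1 
   q1   q2  q1 
 * q2   q0  q1 
(> = start, * = accepting)

start=q0; accept=q2; q0-a->q0; q0-b->q1; q1-a->q2; q1-b->q1; q2-a->q0; q2-b->q1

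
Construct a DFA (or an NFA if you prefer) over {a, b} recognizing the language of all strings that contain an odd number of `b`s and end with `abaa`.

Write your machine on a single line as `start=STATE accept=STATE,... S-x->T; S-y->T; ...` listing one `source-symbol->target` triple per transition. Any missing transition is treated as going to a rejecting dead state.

Run two small machines in parallel and take their product. The first has 2 states tracking the count of `b`s modulo 2; the second has 5 states tracking how much of the suffix `abaa` has currently been matched. A product state is a pair (one from each), accepting exactly when both do. Minimizing collapses redundant product states.
6 states suffice.
        a   b  
>  S0   S1  S2 
   S1   S1  S3 
   S2   S2  S0 
   S3   S4  S0 
   S4   S5  S0 
 * S5   S2  S0 
(> = start, * = accepting)

start=S0; accept=S5; S0-a->S1; S0-b->S2; S1-a->S1; S1-b->S3; S2-a->S2; S2-b->S0; S3-a->S4; S3-b->S0; S4-a->S5; S4-b->S0; S5-a->S2; S5-b->S0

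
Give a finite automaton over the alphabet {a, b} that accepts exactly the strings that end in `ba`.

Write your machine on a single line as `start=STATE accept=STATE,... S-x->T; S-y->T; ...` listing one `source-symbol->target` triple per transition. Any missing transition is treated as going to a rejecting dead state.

Remember how much of `ba` the current input suffix matches. State q0 means no match yet; q1 means the last symbol is `b`; q2 means the last 2 symbols are `ba`. Only q2 accepts. On a mismatch, fall back to the longest proper suffix that is still a prefix of `ba`.
With 3 states:
        a   b  
>  q0   q0  q1 
   q1   q2  q1 
 * q2   q0  q1 
(> = start, * = accepting)

start=q0; accept=q2; q0-a->q0; q0-b->q1; q1-a->q2; q1-b->q1; q2-a->q0; q2-b->q1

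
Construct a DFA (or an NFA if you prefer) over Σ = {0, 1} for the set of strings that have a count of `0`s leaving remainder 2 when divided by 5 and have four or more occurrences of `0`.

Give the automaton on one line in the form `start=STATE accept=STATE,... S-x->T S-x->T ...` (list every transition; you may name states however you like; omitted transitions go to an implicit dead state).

Build one automaton per condition and run them in lockstep. The first has 5 states tracking the count of `0`s modulo 5; the second has 6 states tracking the count of `0`s, saturating at 5. A product state is a pair (one from each), accepting exactly when both do.
A 10-state machine:
        0   1  
>  s0   s1  s0 
   s1   s2  s1 
   s2   s3  s2 
   s3   s4  s3 
   s4   s5  s4 
   s5   s6  s5 
   s6   s7  s6 
 * s7   s8  s7 
   s8   s9  s8 
   s9   s5  s9 
(> = start, * = accepting)

start=s0 accept=s7 s0-0->s1 s0-1->s0 s1-0->s2 s1-1->s1 s2-0->s3 s2-1->s2 s3-0->s4 s3-1->s3 s4-0->s5 s4-1->s4 s5-0->s6 s5-1->s5 s6-0->s7 s6-1->s6 s7-0->s8 s7-1->s7 s8-0->s9 s8-1->s8 s9-0->s5 s9-1->s9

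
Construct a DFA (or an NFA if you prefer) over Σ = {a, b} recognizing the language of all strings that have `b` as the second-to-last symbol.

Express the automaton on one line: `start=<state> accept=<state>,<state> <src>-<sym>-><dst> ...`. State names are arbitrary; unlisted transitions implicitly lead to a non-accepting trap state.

Because acceptance depends on a position counted from the end, the machine has to buffer the most recent 2 symbols. Make each state the string of the last up-to-2 symbols read; on input `x` shift the window left and append `x`. Accept when the buffered window has length 2 and begins with `b`.
7 states suffice.
        a   b  
>  q0   q1  q2 
   q1   q3  q4 
   q2   q5  q6 
   q3   q3  q4 
   q4   q5  q6 
 * q5   q3  q4 
 * q6   q5  q6 
(> = start, * = accepting)

start=q0 accept=q5,q6 q0-a->q1 q0-b->q2 q1-a->q3 q1-b->q4 q2-a->q5 q2-b->q6 q3-a->q3 q3-b->q4 q4-a->q5 q4-b->q6 q5-a->q3 q5-b->q4 q6-a->q5 q6-b->q6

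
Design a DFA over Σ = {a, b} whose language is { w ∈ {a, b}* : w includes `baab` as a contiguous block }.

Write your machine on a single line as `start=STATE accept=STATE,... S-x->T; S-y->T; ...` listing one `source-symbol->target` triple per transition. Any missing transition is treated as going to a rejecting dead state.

start=q0; accept=q4; q0-a->q0; q0-b->q1; q1-a->q2; q1-b->q1; q2-a->q3; q2-b->q1; q3-a->q0; q3-b->q4; q4-a->q4; q4-b->q4

States q0..q3 record the length of the longest prefix of `baab` that matches the current input suffix. Reaching q4 means `baab` has been seen, and we stay there forever. Accept from q4.
5 states suffice.
        a   b  
>  q0   q0  q1 
   q1   q2  q1 
   q2   q3  q1 
   q3   q0  q4 
 * q4   q4  q4 
(> = start, * = accepting)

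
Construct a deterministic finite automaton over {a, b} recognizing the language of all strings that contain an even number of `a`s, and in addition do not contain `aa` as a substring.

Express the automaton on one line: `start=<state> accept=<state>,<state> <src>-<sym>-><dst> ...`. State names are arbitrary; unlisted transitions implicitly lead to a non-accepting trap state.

Build one automaton per condition and run them in lockstep. One (2 states) tracks the count of `a`s modulo 2; the other (3 states) tracks partial matches of the forbidden pattern `aa`. Each combined state is a pair, one component from each; accept when both components accept. Minimizing collapses redundant product states.
A 5-state machine:
        a   b  
>* q0   q1  q0 
   q1   q2  q3 
   q2   q2  q2 
   q3   q4  q3 
 * q4   q2  q0 
(> = start, * = accepting)

start=q0 accept=q0,q4 q0-a->q1 q0-b->q0 q1-a->q2 q1-b->q3 q2-a->q2 q2-b->q2 q3-a->q4 q3-b->q3 q4-a->q2 q4-b->q0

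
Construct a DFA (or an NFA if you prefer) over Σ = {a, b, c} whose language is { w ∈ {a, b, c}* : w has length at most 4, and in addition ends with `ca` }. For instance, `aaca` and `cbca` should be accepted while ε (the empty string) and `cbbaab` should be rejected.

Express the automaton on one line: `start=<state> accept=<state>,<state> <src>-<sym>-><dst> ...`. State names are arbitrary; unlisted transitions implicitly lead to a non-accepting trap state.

start=q0 accept=q5,q8 q0-a->q1 q0-b->q1 q0-c->q2 q1-a->q3 q1-b->q3 q1-c->q4 q2-a->q5 q2-b->q3 q2-c->q4 q3-a->q6 q3-b->q6 q3-c->q7 q4-a->q8 q4-b->q6 q4-c->q7 q5-a->q6 q5-b->q6 q5-c->q7 q6-a->q6 q6-b->q6 q6-c->q6 q7-a->q8 q7-b->q6 q7-c->q6 q8-a->q6 q8-b->q6 q8-c->q6

Run two small machines in parallel and take their product. The first has 6 states tracking the input length, saturating at 5; the second has 3 states tracking how much of the suffix `ca` has currently been matched. A product state is a pair (one from each), accepting exactly when both do. After merging equivalent states the machine shrinks.
9 states suffice.
        a   b   c  
>  q0   q1  q1  q2 
   q1   q3  q3  q4 
   q2   q5  q3  q4 
   q3   q6  q6  q7 
   q4   q8  q6  q7 
 * q5   q6  q6  q7 
   q6   q6  q6  q6 
   q7   q8  q6  q6 
 * q8   q6  q6  q6 
(> = start, * = accepting)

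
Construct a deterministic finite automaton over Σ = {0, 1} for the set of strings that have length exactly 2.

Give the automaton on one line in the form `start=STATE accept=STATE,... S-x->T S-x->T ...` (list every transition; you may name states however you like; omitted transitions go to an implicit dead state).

Count input length up to 3: every symbol moves from s0 toward s3, which means 'more than 2' and absorbs. Accept from {s2}.
A 4-state machine:
        0   1  
>  s0   s1  s1 
   s1   s2  s2 
 * s2   s3  s3 
   s3   s3  s3 
(> = start, * = accepting)

start=s0 accept=s2 s0-0->s1 s0-1->s1 s1-0->s2 s1-1->s2 s2-0->s3 s2-1->s3 s3-0->s3 s3-1->s3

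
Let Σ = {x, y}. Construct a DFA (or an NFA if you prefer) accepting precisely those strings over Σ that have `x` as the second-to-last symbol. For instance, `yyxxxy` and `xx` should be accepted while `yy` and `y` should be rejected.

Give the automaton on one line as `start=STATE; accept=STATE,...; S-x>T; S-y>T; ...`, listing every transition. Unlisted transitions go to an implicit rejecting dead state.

A DFA must remember the last 2 symbols (since which symbol is second-to-last isn't known until the input ends). Use one state per possible window of the last ≤2 symbols; accept from those whose window starts with `x`.
With 7 states:
        x   y  
>  q0   q1  q2 
   q1   q3  q4 
   q2   q5  q6 
 * q3   q3  q4 
 * q4   q5  q6 
   q5   q3  q4 
   q6   q5  q6 
(> = start, * = accepting)

start=q0; accept=q3,q4; q0-x>q1; q0-y>q2; q1-x>q3; q1-y>q4; q2-x>q5; q2-y>q6; q3-x>q3; q3-y>q4; q4-x>q5; q4-y>q6; q5-x>q3; q5-y>q4; q6-x>q5; q6-y>q6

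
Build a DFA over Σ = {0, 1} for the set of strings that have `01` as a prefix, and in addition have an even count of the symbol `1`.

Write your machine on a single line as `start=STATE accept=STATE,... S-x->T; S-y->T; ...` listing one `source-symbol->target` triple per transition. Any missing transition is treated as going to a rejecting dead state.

Handle the two conditions separately and then intersect. One (4 states) tracks whether the input so far still matches the prefix `01`; the other (2 states) tracks the count of `1`s modulo 2. Each combined state is a pair, one component from each; accept when both components accept. After merging equivalent states the machine shrinks.
5 states suffice.
        0   1  
>  q0   q1  q2 
   q1   q2  q3 
   q2   q2  q2 
   q3   q3  q4 
 * q4   q4  q3 
(> = start, * = accepting)

start=q0; accept=q4; q0-0->q1; q0-1->q2; q1-0->q2; q1-1->q3; q2-0->q2; q2-1->q2; q3-0->q3; q3-1->q4; q4-0->q4; q4-1->q3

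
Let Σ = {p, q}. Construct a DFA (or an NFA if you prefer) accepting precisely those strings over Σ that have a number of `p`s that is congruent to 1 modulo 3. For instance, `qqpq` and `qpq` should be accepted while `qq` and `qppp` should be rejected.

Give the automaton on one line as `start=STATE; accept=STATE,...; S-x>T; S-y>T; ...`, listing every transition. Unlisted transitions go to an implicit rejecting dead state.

start=A; accept=B; A-p>B; A-q>A; B-p>C; B-q>B; C-p>A; C-q>C

The only thing that matters is how many `p`s have appeared, reduced mod 3. Use one state per residue: A for 0, …, C for 2. Reading `p` moves to the next residue; anything else stays put. B is accepting.
With 3 states:
       p  q 
>  A   B  A 
 * B   C  B 
   C   A  C 
(> = start, * = accepting)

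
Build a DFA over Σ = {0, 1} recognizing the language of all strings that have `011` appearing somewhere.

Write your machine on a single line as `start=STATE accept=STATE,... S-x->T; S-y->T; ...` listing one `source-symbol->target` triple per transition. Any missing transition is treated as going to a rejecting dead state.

States q0..q2 record the length of the longest prefix of `011` that matches the current input suffix. Reaching q3 means `011` has been seen, and we stay there forever. Accept from q3.
4 states suffice.
        0   1  
>  q0   q1  q0 
   q1   q1  q2 
   q2   q1  q3 
 * q3   q3  q3 
(> = start, * = accepting)

start=q0; accept=q3; q0-0->q1; q0-1->q0; q1-0->q1; q1-1->q2; q2-0->q1; q2-1->q3; q3-0->q3; q3-1->q3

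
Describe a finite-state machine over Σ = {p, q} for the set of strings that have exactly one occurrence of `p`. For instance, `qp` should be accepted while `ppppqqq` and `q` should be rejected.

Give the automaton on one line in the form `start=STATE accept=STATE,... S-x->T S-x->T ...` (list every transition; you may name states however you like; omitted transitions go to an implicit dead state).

Only the number of `p`s matters, and only up to 2. Make a chain s0 → s1 → s2 advanced by each `p` (with s2 absorbing); every other symbol self-loops. The accepting set is {s1}.
        p   q  
>  s0   s1  s0 
 * s1   s2  s1 
   s2   s2  s2 
(> = start, * = accepting)

start=s0 accept=s1 s0-p->s1 s0-q->s0 s1-p->s2 s1-q->s1 s2-p->s2 s2-q->s2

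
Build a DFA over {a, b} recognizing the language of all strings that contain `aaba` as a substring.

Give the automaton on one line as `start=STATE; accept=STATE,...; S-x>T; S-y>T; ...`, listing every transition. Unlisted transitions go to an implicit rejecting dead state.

start=q0; accept=q4; q0-a>q1; q0-b>q0; q1-a>q2; q1-b>q0; q2-a>q2; q2-b>q3; q3-a>q4; q3-b>q0; q4-a>q4; q4-b>q4

States q0..q3 record the length of the longest prefix of `aaba` that matches the current input suffix. Reaching q4 means `aaba` has been seen, and we stay there forever. Accept from q4.
        a   b  
>  q0   q1  q0 
   q1   q2  q0 
   q2   q2  q3 
   q3   q4  q0 
 * q4   q4  q4 
(> = start, * = accepting)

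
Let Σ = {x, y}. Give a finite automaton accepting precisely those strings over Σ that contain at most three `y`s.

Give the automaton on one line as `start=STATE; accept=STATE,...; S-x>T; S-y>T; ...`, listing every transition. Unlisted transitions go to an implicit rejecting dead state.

Only the number of `y`s matters, and only up to 4. Make a chain q0 → q1 → q2 → q3 → q4 advanced by each `y` (with q4 absorbing); every other symbol self-loops. The accepting set is {q0, q1, q2, q3}.
5 states suffice.
        x   y  
>* q0   q0  q1 
 * q1   q1  q2 
 * q2   q2  q3 
 * q3   q3  q4 
   q4   q4  q4 
(> = start, * = accepting)

start=q0; accept=q0,q1,q2,q3; q0-x>q0; q0-y>q1; q1-x>q1; q1-y>q2; q2-x>q2; q2-y>q3; q3-x>q3; q3-y>q4; q4-x>q4; q4-y>q4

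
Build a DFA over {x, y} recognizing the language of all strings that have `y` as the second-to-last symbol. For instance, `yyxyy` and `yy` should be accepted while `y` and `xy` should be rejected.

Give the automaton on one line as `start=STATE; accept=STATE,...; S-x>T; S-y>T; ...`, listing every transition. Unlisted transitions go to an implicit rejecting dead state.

Because acceptance depends on a position counted from the end, the machine has to buffer the most recent 2 symbols. Make each state the string of the last up-to-2 symbols read; on input `x` shift the window left and append `x`. Accept when the buffered window has length 2 and begins with `y`.
A 7-state machine:
        x   y  
>  q0   q1  q2 
   q1   q3  q4 
   q2   q5  q6 
   q3   q3  q4 
   q4   q5  q6 
 * q5   q3  q4 
 * q6   q5  q6 
(> = start, * = accepting)

start=q0; accept=q5,q6; q0-x>q1; q0-y>q2; q1-x>q3; q1-y>q4; q2-x>q5; q2-y>q6; q3-x>q3; q3-y>q4; q4-x>q5; q4-y>q6; q5-x>q3; q5-y>q4; q6-x>q5; q6-y>q6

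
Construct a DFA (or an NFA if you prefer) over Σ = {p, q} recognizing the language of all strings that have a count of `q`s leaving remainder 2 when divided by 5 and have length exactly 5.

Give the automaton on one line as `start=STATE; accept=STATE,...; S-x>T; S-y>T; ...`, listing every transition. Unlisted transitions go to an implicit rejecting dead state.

Build one automaton per condition and run them in lockstep. One (5 states) tracks the count of `q`s modulo 5; the other (7 states) tracks the input length, saturating at 6. Each combined state is a pair, one component from each; accept when both components accept. After merging equivalent states the machine shrinks.
13 states suffice.
          p    q  
>  S0     S1   S2 
   S1     S3   S4 
   S2     S4   S5 
   S3     S6   S7 
   S4     S7   S8 
   S5     S8   S9 
   S6     S9  S10 
   S7    S10  S11 
   S8    S11   S9 
   S9     S9   S9 
   S10    S9  S12 
   S11   S12   S9 
 * S12    S9   S9 
(> = start, * = accepting)

start=S0; accept=S12; S0-p>S1; S0-q>S2; S1-p>S3; S1-q>S4; S2-p>S4; S2-q>S5; S3-p>S6; S3-q>S7; S4-p>S7; S4-q>S8; S5-p>S8; S5-q>S9; S6-p>S9; S6-q>S10; S7-p>S10; S7-q>S11; S8-p>S11; S8-q>S9; S9-p>S9; S9-q>S9; S10-p>S9; S10-q>S12; S11-p>S12; S11-q>S9; S12-p>S9; S12-q>S9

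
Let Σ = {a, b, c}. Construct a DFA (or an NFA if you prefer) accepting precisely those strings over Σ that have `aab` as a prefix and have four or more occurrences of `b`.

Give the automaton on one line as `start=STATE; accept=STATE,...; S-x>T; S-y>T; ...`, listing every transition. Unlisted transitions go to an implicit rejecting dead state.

start=q0; accept=q7; q0-a>q1; q0-b>q2; q0-c>q2; q1-a>q3; q1-b>q2; q1-c>q2; q2-a>q2; q2-b>q2; q2-c>q2; q3-a>q2; q3-b>q4; q3-c>q2; q4-a>q4; q4-b>q5; q4-c>q4; q5-a>q5; q5-b>q6; q5-c>q5; q6-a>q6; q6-b>q7; q6-c>q6; q7-a>q7; q7-b>q7; q7-c>q7

Run two small machines in parallel and take their product. One (5 states) tracks whether the input so far still matches the prefix `aab`; the other (6 states) tracks the count of `b`s, saturating at 5. Each combined state is a pair, one component from each; accept when both components accept. Minimizing collapses redundant product states.
An 8-state machine:
        a   b   c  
>  q0   q1  q2  q2 
   q1   q3  q2  q2 
   q2   q2  q2  q2 
   q3   q2  q4  q2 
   q4   q4  q5  q4 
   q5   q5  q6  q5 
   q6   q6  q7  q6 
 * q7   q7  q7  q7 
(> = start, * = accepting)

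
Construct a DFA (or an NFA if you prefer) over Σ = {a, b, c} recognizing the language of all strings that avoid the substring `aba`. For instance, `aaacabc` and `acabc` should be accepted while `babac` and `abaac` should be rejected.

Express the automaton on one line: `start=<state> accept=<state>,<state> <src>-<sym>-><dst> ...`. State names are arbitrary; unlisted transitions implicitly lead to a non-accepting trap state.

start=s0 accept=s0,s1,s2 s0-a->s1 s0-b->s0 s0-c->s0 s1-a->s1 s1-b->s2 s1-c->s0 s2-a->s3 s2-b->s0 s2-c->s0 s3-a->s3 s3-b->s3 s3-c->s3

Track partial matches of the forbidden pattern `aba`. State s3 is a dead state reached once `aba` has occurred; every other state accepts. s0 means no part of `aba` is currently matched.
With 4 states:
        a   b   c  
>* s0   s1  s0  s0 
 * s1   s1  s2  s0 
 * s2   s3  s0  s0 
   s3   s3  s3  s3 
(> = start, * = accepting)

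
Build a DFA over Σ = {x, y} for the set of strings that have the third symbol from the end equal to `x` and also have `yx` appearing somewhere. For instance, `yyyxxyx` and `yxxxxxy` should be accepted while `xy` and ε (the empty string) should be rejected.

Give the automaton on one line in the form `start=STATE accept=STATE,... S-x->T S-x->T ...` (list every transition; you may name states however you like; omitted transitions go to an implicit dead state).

start=q0 accept=q5,q8,q9,q10 q0-x->q1 q0-y->q2 q1-x->q1 q1-y->q3 q2-x->q4 q2-y->q2 q3-x->q5 q3-y->q2 q4-x->q6 q4-y->q7 q5-x->q6 q5-y->q7 q6-x->q8 q6-y->q9 q7-x->q5 q7-y->q10 q8-x->q8 q8-y->q9 q9-x->q5 q9-y->q10 q10-x->q4 q10-y->q2

Handle the two conditions separately and then intersect. The first has 15 states tracking the last 3 symbols read; the second has 3 states tracking whether and how much of `yx` has been seen. A product state is a pair (one from each), accepting exactly when both do. Equivalent product states are then merged.
          x    y  
>  q0     q1   q2 
   q1     q1   q3 
   q2     q4   q2 
   q3     q5   q2 
   q4     q6   q7 
 * q5     q6   q7 
   q6     q8   q9 
   q7     q5  q10 
 * q8     q8   q9 
 * q9     q5  q10 
 * q10    q4   q2 
(> = start, * = accepting)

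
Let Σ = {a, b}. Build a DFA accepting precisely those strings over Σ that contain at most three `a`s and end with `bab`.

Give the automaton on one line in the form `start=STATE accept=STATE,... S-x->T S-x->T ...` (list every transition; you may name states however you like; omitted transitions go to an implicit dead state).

start=q0 accept=q9,q11,q12 q0-a->q1 q0-b->q2 q1-a->q3 q1-b->q4 q2-a->q5 q2-b->q2 q3-a->q6 q3-b->q7 q4-a->q8 q4-b->q4 q5-a->q3 q5-b->q9 q6-a->q6 q6-b->q6 q7-a->q10 q7-b->q7 q8-a->q6 q8-b->q11 q9-a->q8 q9-b->q4 q10-a->q6 q10-b->q12 q11-a->q10 q11-b->q7 q12-a->q6 q12-b->q6

Handle the two conditions separately and then intersect. The first has 5 states tracking the count of `a`s, saturating at 4; the second has 4 states tracking how much of the suffix `bab` has currently been matched. A product state is a pair (one from each), accepting exactly when both do. Equivalent product states are then merged.
With 13 states:
          a    b  
>  q0     q1   q2 
   q1     q3   q4 
   q2     q5   q2 
   q3     q6   q7 
   q4     q8   q4 
   q5     q3   q9 
   q6     q6   q6 
   q7    q10   q7 
   q8     q6  q11 
 * q9     q8   q4 
   q10    q6  q12 
 * q11   q10   q7 
 * q12    q6   q6 
(> = start, * = accepting)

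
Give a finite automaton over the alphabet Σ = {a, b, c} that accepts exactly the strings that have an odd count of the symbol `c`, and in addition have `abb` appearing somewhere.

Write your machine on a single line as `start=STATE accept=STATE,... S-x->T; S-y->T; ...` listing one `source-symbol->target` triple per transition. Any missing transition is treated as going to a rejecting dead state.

start=s0; accept=s7; s0-a->s1; s0-b->s0; s0-c->s2; s1-a->s1; s1-b->s3; s1-c->s2; s2-a->s4; s2-b->s2; s2-c->s0; s3-a->s1; s3-b->s5; s3-c->s2; s4-a->s4; s4-b->s6; s4-c->s0; s5-a->s5; s5-b->s5; s5-c->s7; s6-a->s4; s6-b->s7; s6-c->s0; s7-a->s7; s7-b->s7; s7-c->s5

Build one automaton per condition and run them in lockstep. The first has 2 states tracking the count of `c`s modulo 2; the second has 4 states tracking whether and how much of `abb` has been seen. A product state is a pair (one from each), accepting exactly when both do.
        a   b   c  
>  s0   s1  s0  s2 
   s1   s1  s3  s2 
   s2   s4  s2  s0 
   s3   s1  s5  s2 
   s4   s4  s6  s0 
   s5   s5  s5  s7 
   s6   s4  s7  s0 
 * s7   s7  s7  s5 
(> = start, * = accepting)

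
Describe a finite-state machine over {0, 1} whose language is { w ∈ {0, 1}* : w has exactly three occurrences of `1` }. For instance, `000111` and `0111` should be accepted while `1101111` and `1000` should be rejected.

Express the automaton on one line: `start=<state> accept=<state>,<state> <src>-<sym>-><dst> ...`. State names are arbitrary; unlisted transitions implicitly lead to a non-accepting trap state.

start=q0 accept=q3 q0-0->q0 q0-1->q1 q1-0->q1 q1-1->q2 q2-0->q2 q2-1->q3 q3-0->q3 q3-1->q4 q4-0->q4 q4-1->q4

Count `1`s, saturating at 4: states q0 through q3 mean 0 through 3 `1`s seen; q4 means more than 3. Each `1` increments (capped at q4); other symbols loop. Accept from {q3}.
        0   1  
>  q0   q0  q1 
   q1   q1  q2 
   q2   q2  q3 
 * q3   q3  q4 
   q4   q4  q4 
(> = start, * = accepting)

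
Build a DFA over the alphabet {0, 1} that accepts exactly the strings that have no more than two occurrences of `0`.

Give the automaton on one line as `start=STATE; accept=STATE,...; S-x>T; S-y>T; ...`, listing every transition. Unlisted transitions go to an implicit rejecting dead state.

start=s0; accept=s0,s1,s2; s0-0>s1; s0-1>s0; s1-0>s2; s1-1>s1; s2-0>s3; s2-1>s2; s3-0>s3; s3-1>s3

Count `0`s, saturating at 3: states s0 through s2 mean 0 through 2 `0`s seen; s3 means more than 2. Each `0` increments (capped at s3); other symbols loop. Accept from {s0, s1, s2}.
With 4 states:
        0   1  
>* s0   s1  s0 
 * s1   s2  s1 
 * s2   s3  s2 
   s3   s3  s3 
(> = start, * = accepting)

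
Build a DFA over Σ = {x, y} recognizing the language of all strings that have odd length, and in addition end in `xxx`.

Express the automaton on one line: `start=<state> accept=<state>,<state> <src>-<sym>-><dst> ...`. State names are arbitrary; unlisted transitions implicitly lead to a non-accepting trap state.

Run two small machines in parallel and take their product. One (2 states) tracks the input length modulo 2; the other (4 states) tracks how much of the suffix `xxx` has currently been matched. Each combined state is a pair, one component from each; accept when both components accept.
An 8-state machine:
       x  y 
>  A   B  C 
   B   D  A 
   C   E  A 
   D   F  C 
   E   G  C 
 * F   H  A 
   G   H  A 
   H   F  C 
(> = start, * = accepting)

start=A accept=F A-x->B A-y->C B-x->D B-y->A C-x->E C-y->A D-x->F D-y->C E-x->G E-y->C F-x->H F-y->A G-x->H G-y->A H-x->F H-y->C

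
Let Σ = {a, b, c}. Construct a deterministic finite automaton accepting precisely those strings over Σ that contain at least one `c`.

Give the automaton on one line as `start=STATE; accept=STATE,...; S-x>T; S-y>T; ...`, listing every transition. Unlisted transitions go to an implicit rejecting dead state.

start=S0; accept=S1,S2; S0-a>S0; S0-b>S0; S0-c>S1; S1-a>S1; S1-b>S1; S1-c>S2; S2-a>S2; S2-b>S2; S2-c>S2

Count `c`s, saturating at 2: state S0 means no `c` yet, S1 means one `c` seen, S2 means more than one. Each `c` increments (capped at S2); other symbols loop. Accept from {S1, S2}.
A 3-state machine:
        a   b   c  
>  S0   S0  S0  S1 
 * S1   S1  S1  S2 
 * S2   S2  S2  S2 
(> = start, * = accepting)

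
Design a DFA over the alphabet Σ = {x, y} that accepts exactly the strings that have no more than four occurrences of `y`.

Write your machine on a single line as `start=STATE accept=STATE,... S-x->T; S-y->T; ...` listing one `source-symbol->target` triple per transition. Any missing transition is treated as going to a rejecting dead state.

start=q0; accept=q0,q1,q2,q3,q4; q0-x->q0; q0-y->q1; q1-x->q1; q1-y->q2; q2-x->q2; q2-y->q3; q3-x->q3; q3-y->q4; q4-x->q4; q4-y->q5; q5-x->q5; q5-y->q5

Only the number of `y`s matters, and only up to 5. Make a chain q0 → q1 → q2 → q3 → q4 → q5 advanced by each `y` (with q5 absorbing); every other symbol self-loops. The accepting set is {q0, q1, q2, q3, q4}.
6 states suffice.
        x   y  
>* q0   q0  q1 
 * q1   q1  q2 
 * q2   q2  q3 
 * q3   q3  q4 
 * q4   q4  q5 
   q5   q5  q5 
(> = start, * = accepting)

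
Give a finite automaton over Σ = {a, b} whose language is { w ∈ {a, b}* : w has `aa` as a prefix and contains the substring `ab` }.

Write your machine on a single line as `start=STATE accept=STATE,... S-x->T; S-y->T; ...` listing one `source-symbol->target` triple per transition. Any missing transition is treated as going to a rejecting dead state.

Handle the two conditions separately and then intersect. One (4 states) tracks whether the input so far still matches the prefix `aa`; the other (3 states) tracks whether and how much of `ab` has been seen. Each combined state is a pair, one component from each; accept when both components accept.
With 7 states:
        a   b  
>  q0   q1  q2 
   q1   q3  q4 
   q2   q5  q2 
   q3   q3  q6 
   q4   q4  q4 
   q5   q5  q4 
 * q6   q6  q6 
(> = start, * = accepting)

start=q0; accept=q6; q0-a->q1; q0-b->q2; q1-a->q3; q1-b->q4; q2-a->q5; q2-b->q2; q3-a->q3; q3-b->q6; q4-a->q4; q4-b->q4; q5-a->q5; q5-b->q4; q6-a->q6; q6-b->q6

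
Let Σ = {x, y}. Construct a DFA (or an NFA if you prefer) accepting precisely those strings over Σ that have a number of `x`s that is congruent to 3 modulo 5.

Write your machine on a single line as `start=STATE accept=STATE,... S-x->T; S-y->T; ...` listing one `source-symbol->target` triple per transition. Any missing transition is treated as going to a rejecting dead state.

The only thing that matters is how many `x`s have appeared, reduced mod 5. Use one state per residue: s0 for 0, …, s4 for 4. Reading `x` moves to the next residue; anything else stays put. s3 is accepting.
With 5 states:
        x   y  
>  s0   s1  s0 
   s1   s2  s1 
   s2   s3  s2 
 * s3   s4  s3 
   s4   s0  s4 
(> = start, * = accepting)

start=s0; accept=s3; s0-x->s1; s0-y->s0; s1-x->s2; s1-y->s1; s2-x->s3; s2-y->s2; s3-x->s4; s3-y->s3; s4-x->s0; s4-y->s4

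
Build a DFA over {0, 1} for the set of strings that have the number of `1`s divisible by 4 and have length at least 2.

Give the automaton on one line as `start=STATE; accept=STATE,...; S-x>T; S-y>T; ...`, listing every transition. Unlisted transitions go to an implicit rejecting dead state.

start=s0; accept=s3; s0-0>s1; s0-1>s2; s1-0>s3; s1-1>s2; s2-0>s2; s2-1>s4; s3-0>s3; s3-1>s2; s4-0>s4; s4-1>s5; s5-0>s5; s5-1>s3

Build one automaton per condition and run them in lockstep. One (4 states) tracks the count of `1`s modulo 4; the other (4 states) tracks the input length, saturating at 3. Each combined state is a pair, one component from each; accept when both components accept. Minimizing collapses redundant product states.
A 6-state machine:
        0   1  
>  s0   s1  s2 
   s1   s3  s2 
   s2   s2  s4 
 * s3   s3  s2 
   s4   s4  s5 
   s5   s5  s3 
(> = start, * = accepting)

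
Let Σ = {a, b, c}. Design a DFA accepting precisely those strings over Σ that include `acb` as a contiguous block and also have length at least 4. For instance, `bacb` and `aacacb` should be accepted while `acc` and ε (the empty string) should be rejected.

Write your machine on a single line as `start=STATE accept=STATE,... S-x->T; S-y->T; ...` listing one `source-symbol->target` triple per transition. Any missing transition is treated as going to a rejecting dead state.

start=q0; accept=q7; q0-a->q1; q0-b->q2; q0-c->q2; q1-a->q3; q1-b->q2; q1-c->q4; q2-a->q3; q2-b->q2; q2-c->q2; q3-a->q3; q3-b->q2; q3-c->q5; q4-a->q3; q4-b->q6; q4-c->q2; q5-a->q3; q5-b->q7; q5-c->q2; q6-a->q7; q6-b->q7; q6-c->q7; q7-a->q7; q7-b->q7; q7-c->q7

Run two small machines in parallel and take their product. The first has 4 states tracking whether and how much of `acb` has been seen; the second has 6 states tracking the input length, saturating at 5. A product state is a pair (one from each), accepting exactly when both do. Equivalent product states are then merged.
An 8-state machine:
        a   b   c  
>  q0   q1  q2  q2 
   q1   q3  q2  q4 
   q2   q3  q2  q2 
   q3   q3  q2  q5 
   q4   q3  q6  q2 
   q5   q3  q7  q2 
   q6   q7  q7  q7 
 * q7   q7  q7  q7 
(> = start, * = accepting)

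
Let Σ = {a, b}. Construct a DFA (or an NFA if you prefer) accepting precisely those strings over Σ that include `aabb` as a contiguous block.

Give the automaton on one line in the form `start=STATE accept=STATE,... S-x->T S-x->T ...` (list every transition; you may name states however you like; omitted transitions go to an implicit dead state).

Track how much of `aabb` has been matched so far: state q0 is no progress, q4 is the absorbing accept state reached once `aabb` has occurred. Intermediate states record partial matches; on a mismatch, fall back to the longest reusable overlap.
With 5 states:
        a   b  
>  q0   q1  q0 
   q1   q2  q0 
   q2   q2  q3 
   q3   q1  q4 
 * q4   q4  q4 
(> = start, * = accepting)

start=q0 accept=q4 q0-a->q1 q0-b->q0 q1-a->q2 q1-b->q0 q2-a->q2 q2-b->q3 q3-a->q1 q3-b->q4 q4-a->q4 q4-b->q4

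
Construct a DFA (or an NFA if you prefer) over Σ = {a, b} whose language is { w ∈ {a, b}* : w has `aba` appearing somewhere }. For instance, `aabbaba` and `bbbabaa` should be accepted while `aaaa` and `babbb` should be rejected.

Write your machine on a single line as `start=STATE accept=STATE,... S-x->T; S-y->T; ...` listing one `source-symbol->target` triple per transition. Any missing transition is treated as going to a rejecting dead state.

start=q0; accept=q3; q0-a->q1; q0-b->q0; q1-a->q1; q1-b->q2; q2-a->q3; q2-b->q0; q3-a->q3; q3-b->q3

States q0..q2 record the length of the longest prefix of `aba` that matches the current input suffix. Reaching q3 means `aba` has been seen, and we stay there forever. Accept from q3.
A 4-state machine:
        a   b  
>  q0   q1  q0 
   q1   q1  q2 
   q2   q3  q0 
 * q3   q3  q3 
(> = start, * = accepting)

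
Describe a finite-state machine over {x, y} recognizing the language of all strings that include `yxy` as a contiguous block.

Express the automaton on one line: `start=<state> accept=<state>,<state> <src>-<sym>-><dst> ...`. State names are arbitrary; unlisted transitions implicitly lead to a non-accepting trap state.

States s0..s2 record the length of the longest prefix of `yxy` that matches the current input suffix. Reaching s3 means `yxy` has been seen, and we stay there forever. Accept from s3.
4 states suffice.
        x   y  
>  s0   s0  s1 
   s1   s2  s1 
   s2   s0  s3 
 * s3   s3  s3 
(> = start, * = accepting)

start=s0 accept=s3 s0-x->s0 s0-y->s1 s1-x->s2 s1-y->s1 s2-x->s0 s2-y->s3 s3-x->s3 s3-y->s3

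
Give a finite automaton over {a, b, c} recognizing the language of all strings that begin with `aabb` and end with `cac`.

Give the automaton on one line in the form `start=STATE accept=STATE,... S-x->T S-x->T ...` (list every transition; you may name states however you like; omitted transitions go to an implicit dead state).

Build one automaton per condition and run them in lockstep. One (6 states) tracks whether the input so far still matches the prefix `aabb`; the other (4 states) tracks how much of the suffix `cac` has currently been matched. Each combined state is a pair, one component from each; accept when both components accept.
          a    b    c  
>  S0     S1   S2   S3 
   S1     S4   S2   S3 
   S2     S2   S2   S3 
   S3     S5   S2   S3 
   S4     S2   S6   S3 
   S5     S2   S2   S7 
   S6     S2   S8   S3 
   S7     S5   S2   S3 
   S8     S8   S8   S9 
   S9    S10   S8   S9 
   S10    S8   S8  S11 
 * S11   S10   S8   S9 
(> = start, * = accepting)

start=S0 accept=S11 S0-a->S1 S0-b->S2 S0-c->S3 S1-a->S4 S1-b->S2 S1-c->S3 S2-a->S2 S2-b->S2 S2-c->S3 S3-a->S5 S3-b->S2 S3-c->S3 S4-a->S2 S4-b->S6 S4-c->S3 S5-a->S2 S5-b->S2 S5-c->S7 S6-a->S2 S6-b->S8 S6-c->S3 S7-a->S5 S7-b->S2 S7-c->S3 S8-a->S8 S8-b->S8 S8-c->S9 S9-a->S10 S9-b->S8 S9-c->S9 S10-a->S8 S10-b->S8 S10-c->S11 S11-a->S10 S11-b->S8 S11-c->S9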